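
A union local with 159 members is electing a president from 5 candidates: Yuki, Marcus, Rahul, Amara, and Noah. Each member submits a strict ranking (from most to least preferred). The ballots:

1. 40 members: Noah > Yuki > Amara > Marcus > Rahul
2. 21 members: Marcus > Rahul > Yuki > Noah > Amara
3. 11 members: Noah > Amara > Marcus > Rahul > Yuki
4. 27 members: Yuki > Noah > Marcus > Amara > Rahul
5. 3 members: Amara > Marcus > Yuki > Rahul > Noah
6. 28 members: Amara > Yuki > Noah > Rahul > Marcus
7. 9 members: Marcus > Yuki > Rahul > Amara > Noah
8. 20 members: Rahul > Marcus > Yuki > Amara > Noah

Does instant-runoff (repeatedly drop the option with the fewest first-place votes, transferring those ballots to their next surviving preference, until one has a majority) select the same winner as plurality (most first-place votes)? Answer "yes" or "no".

Instant-runoff — R1 Yuki 27, Marcus 30, Rahul 20, Amara 31, Noah 51 (Rahul out); R2 Yuki 27, Marcus 50, Amara 31, Noah 51 (Yuki out); R3 Marcus 50, Amara 31, Noah 78 (Amara out); R4 Marcus 53, Noah 106 (Noah winner). Winner: Noah.
Plurality — first-place votes: Yuki 27, Marcus 30, Rahul 20, Amara 31, Noah 51. Winner: Noah.
The two methods agree.

yes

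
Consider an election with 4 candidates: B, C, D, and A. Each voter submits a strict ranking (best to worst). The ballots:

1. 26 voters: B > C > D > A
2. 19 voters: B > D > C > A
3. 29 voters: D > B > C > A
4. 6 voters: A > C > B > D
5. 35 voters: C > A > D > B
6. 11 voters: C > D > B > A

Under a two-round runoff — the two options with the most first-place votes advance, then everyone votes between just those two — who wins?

Round 1 first-place votes: B 45, C 46, D 29, A 6.
C and B advance.
Runoff: C is preferred to B by 52 voters; B by 74.
B wins the runoff.

B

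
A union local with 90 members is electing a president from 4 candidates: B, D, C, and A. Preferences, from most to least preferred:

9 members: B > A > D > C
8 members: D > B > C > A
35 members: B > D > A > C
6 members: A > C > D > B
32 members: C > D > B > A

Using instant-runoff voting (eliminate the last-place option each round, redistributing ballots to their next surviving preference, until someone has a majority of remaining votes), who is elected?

B

Round 1: B 44, D 8, C 32, A 6. Eliminate A.
Round 2: B 44, D 8, C 38. Eliminate D.
Round 3: B 52, C 38. B has a majority.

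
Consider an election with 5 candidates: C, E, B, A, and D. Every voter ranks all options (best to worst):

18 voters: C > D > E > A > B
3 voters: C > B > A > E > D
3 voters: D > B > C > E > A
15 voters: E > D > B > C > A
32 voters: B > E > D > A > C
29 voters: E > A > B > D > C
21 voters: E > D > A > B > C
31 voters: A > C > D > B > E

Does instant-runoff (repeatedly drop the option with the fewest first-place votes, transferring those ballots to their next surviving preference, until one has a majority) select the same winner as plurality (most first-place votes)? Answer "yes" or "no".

Instant-runoff — R1 C 21, E 65, B 32, A 31, D 3 (D out); R2 C 21, E 65, B 35, A 31 (C out); R3 E 83, B 38, A 31 (E winner). Winner: E.
Plurality — first-place votes: C 21, E 65, B 32, A 31, D 3. Winner: E.
The two methods agree.

yes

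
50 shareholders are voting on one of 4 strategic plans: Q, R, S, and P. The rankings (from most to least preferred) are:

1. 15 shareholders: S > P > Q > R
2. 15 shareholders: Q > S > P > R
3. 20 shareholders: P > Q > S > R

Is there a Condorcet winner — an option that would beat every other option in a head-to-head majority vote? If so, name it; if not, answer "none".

none

Checking pairwise contests:
P beats Q 35–15.
Q beats R 50–0.
Q beats S 35–15.
S beats P 30–20.
Every option loses at least one head-to-head, so there is no Condorcet winner.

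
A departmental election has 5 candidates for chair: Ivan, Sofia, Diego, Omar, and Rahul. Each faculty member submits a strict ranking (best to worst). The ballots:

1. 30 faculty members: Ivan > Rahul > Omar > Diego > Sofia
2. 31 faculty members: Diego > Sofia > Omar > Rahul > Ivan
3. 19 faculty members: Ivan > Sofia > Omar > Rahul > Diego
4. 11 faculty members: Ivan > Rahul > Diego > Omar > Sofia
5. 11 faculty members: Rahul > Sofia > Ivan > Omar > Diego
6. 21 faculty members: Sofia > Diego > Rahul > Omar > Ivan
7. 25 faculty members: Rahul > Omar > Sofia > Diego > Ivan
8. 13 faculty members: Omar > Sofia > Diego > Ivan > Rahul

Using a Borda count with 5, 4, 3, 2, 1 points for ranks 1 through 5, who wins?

Ivan: 30·5 + 31·1 + 19·5 + 11·5 + 11·3 + 21·1 + 25·1 + 13·2 = 436
Sofia: 30·1 + 31·4 + 19·4 + 11·1 + 11·4 + 21·5 + 25·3 + 13·4 = 517
Diego: 30·2 + 31·5 + 19·1 + 11·3 + 11·1 + 21·4 + 25·2 + 13·3 = 451
Omar: 30·3 + 31·3 + 19·3 + 11·2 + 11·2 + 21·2 + 25·4 + 13·5 = 491
Rahul: 30·4 + 31·2 + 19·2 + 11·4 + 11·5 + 21·3 + 25·5 + 13·1 = 520
Rahul has the highest Borda score (520).

Rahul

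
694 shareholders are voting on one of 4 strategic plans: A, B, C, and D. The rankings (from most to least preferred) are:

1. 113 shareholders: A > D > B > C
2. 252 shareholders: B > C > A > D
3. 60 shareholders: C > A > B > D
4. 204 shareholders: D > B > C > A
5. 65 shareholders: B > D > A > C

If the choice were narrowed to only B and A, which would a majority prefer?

Voters preferring B to A: 521; preferring A to B: 173.
B wins the head-to-head.

B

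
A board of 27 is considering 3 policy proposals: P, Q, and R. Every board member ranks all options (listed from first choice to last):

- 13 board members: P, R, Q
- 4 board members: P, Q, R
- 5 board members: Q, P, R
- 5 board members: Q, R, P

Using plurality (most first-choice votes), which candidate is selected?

P

First-place votes: P 17, Q 10, R 0.
P has the most first-place votes.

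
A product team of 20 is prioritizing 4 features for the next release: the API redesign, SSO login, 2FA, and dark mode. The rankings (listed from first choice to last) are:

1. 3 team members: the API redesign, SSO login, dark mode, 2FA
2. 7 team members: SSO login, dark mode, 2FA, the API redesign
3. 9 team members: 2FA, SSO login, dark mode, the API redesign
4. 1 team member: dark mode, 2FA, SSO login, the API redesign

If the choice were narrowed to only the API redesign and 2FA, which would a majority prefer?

Voters preferring the API redesign to 2FA: 3; preferring 2FA to the API redesign: 17.
2FA wins the head-to-head.

2FA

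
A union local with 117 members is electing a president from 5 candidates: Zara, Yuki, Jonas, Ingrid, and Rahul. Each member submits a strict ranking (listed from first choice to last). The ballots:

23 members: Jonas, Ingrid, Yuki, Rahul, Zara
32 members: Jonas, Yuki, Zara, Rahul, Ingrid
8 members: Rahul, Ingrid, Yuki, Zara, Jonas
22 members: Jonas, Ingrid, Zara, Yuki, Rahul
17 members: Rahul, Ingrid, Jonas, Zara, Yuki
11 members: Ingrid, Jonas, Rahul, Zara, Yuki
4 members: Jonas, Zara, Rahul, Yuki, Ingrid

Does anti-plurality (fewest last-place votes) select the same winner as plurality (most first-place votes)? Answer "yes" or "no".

Anti-plurality — last-place votes: Zara 23, Yuki 28, Jonas 8, Ingrid 36, Rahul 22. Winner: Jonas.
Plurality — first-place votes: Zara 0, Yuki 0, Jonas 81, Ingrid 11, Rahul 25. Winner: Jonas.
The two methods agree.

yes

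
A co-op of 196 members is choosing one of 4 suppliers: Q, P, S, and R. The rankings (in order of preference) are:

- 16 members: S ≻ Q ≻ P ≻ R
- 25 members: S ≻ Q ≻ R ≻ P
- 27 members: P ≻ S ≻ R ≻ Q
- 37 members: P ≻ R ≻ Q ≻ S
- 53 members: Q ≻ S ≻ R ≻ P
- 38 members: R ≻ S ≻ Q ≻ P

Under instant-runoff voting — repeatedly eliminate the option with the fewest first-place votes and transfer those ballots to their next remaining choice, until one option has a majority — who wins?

S

Round 1: Q 53, P 64, S 41, R 38. Eliminate R.
Round 2: Q 53, P 64, S 79. Eliminate Q.
Round 3: P 64, S 132. S has a majority.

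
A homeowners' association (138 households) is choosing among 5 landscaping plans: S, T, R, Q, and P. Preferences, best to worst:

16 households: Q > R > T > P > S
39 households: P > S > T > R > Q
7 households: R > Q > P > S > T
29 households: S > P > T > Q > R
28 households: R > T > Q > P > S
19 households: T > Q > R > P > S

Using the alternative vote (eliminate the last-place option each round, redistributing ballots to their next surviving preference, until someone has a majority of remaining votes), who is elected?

R

Round 1: S 29, T 19, R 35, Q 16, P 39. Eliminate Q.
Round 2: S 29, T 19, R 51, P 39. Eliminate T.
Round 3: S 29, R 70, P 39. R has a majority.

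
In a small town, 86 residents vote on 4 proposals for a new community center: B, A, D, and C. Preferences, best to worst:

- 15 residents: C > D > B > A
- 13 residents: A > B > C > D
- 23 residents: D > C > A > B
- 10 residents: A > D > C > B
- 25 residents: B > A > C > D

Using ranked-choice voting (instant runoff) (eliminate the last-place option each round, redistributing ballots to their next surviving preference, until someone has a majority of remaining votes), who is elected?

D

Round 1: B 25, A 23, D 23, C 15. Eliminate C.
Round 2: B 25, A 23, D 38. Eliminate A.
Round 3: B 38, D 48. D has a majority.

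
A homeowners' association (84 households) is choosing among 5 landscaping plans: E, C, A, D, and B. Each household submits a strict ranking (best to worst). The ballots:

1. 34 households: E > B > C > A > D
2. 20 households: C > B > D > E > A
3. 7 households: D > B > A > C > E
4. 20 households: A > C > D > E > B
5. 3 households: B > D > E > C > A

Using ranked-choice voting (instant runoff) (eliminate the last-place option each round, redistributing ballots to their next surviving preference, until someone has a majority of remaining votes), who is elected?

Round 1: E 34, C 20, A 20, D 7, B 3. Eliminate B.
Round 2: E 34, C 20, A 20, D 10. Eliminate D.
Round 3: E 37, C 20, A 27. Eliminate C.
Round 4: E 57, A 27. E has a majority.

E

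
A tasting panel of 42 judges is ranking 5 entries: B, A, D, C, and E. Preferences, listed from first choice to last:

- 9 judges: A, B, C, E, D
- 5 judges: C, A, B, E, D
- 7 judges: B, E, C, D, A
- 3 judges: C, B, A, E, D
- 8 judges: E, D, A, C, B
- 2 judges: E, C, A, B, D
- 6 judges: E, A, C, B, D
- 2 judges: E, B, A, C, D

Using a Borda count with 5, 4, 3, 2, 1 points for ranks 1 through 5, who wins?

E

B: 9·4 + 5·3 + 7·5 + 3·4 + 8·1 + 2·2 + 6·2 + 2·4 = 130
A: 9·5 + 5·4 + 7·1 + 3·3 + 8·3 + 2·3 + 6·4 + 2·3 = 141
D: 9·1 + 5·1 + 7·2 + 3·1 + 8·4 + 2·1 + 6·1 + 2·1 = 73
C: 9·3 + 5·5 + 7·3 + 3·5 + 8·2 + 2·4 + 6·3 + 2·2 = 134
E: 9·2 + 5·2 + 7·4 + 3·2 + 8·5 + 2·5 + 6·5 + 2·5 = 152
E has the highest Borda score (152).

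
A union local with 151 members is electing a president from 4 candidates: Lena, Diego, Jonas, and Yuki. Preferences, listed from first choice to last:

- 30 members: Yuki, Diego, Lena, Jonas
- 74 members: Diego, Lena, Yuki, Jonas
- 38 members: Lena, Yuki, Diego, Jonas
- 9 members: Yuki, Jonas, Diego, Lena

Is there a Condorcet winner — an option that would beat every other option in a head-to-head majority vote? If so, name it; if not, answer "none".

none

Checking pairwise contests:
Diego beats Lena 113–38.
Yuki beats Diego 77–74.
Lena beats Jonas 142–9.
Lena beats Yuki 112–39.
Every option loses at least one head-to-head, so there is no Condorcet winner.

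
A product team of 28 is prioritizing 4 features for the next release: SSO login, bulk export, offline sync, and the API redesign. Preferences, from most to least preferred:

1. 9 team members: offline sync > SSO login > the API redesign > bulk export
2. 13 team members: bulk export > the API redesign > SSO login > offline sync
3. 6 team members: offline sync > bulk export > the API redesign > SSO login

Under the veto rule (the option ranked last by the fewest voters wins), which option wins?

the API redesign

Last-place votes: SSO login 6, bulk export 9, offline sync 13, the API redesign 0.
the API redesign is ranked last by the fewest voters, so the API redesign wins.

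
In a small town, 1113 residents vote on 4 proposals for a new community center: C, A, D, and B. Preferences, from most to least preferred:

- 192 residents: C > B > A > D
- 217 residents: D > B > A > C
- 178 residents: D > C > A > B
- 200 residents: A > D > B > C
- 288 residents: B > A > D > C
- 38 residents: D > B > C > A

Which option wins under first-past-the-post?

D

First-place votes: C 192, A 200, D 433, B 288.
D has the most first-place votes.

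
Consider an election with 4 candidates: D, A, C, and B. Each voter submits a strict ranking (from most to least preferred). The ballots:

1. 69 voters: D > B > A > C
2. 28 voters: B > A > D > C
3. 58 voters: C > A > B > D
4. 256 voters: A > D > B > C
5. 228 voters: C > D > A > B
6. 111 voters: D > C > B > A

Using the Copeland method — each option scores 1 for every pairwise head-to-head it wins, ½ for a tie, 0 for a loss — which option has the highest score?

D: beats A, C, and B → score 3.
A: beats B; loses to D and C → score 1.
C: beats A and B; loses to D → score 2.
B: loses to D, A, and C → score 0.
D has the best pairwise record.

D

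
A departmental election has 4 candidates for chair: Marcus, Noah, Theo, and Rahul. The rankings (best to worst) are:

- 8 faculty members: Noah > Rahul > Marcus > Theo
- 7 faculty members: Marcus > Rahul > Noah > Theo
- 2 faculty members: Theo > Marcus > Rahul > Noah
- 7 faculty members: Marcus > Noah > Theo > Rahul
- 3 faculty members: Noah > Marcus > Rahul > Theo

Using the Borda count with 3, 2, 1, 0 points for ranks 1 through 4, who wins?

Marcus

Marcus: 8·1 + 7·3 + 2·2 + 7·3 + 3·2 = 60
Noah: 8·3 + 7·1 + 2·0 + 7·2 + 3·3 = 54
Theo: 8·0 + 7·0 + 2·3 + 7·1 + 3·0 = 13
Rahul: 8·2 + 7·2 + 2·1 + 7·0 + 3·1 = 35
Marcus has the highest Borda score (60).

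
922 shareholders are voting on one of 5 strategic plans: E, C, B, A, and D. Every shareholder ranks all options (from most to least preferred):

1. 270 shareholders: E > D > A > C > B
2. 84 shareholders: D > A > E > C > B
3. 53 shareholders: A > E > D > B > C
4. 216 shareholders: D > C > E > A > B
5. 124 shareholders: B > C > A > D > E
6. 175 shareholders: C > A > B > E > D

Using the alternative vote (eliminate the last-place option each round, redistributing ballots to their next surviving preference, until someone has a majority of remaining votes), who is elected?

Round 1: E 270, C 175, B 124, A 53, D 300. Eliminate A.
Round 2: E 323, C 175, B 124, D 300. Eliminate B.
Round 3: E 323, C 299, D 300. Eliminate C.
Round 4: E 498, D 424. E has a majority.

E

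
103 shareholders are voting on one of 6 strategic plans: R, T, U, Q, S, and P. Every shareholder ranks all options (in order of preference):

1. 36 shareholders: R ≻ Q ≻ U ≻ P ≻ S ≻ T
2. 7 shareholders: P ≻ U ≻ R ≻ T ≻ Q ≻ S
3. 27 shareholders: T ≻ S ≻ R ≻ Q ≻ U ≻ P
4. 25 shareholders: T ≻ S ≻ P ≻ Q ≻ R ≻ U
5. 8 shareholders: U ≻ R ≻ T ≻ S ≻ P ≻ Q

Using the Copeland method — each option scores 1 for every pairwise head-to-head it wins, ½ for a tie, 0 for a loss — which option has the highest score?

T

R: beats U, Q, and P; loses to T and S → score 3.
T: beats R, U, Q, S, and P → score 5.
U: beats P; loses to R, T, Q, and S → score 1.
Q: beats U and P; loses to R, T, and S → score 2.
S: beats R, U, Q, and P; loses to T → score 4.
P: loses to R, T, U, Q, and S → score 0.
T has the best pairwise record.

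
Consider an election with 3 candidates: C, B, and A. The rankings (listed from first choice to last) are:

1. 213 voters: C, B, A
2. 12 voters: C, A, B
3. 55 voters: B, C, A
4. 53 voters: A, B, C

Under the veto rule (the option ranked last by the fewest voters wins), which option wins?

B

Last-place votes: C 53, B 12, A 268.
B is ranked last by the fewest voters, so B wins.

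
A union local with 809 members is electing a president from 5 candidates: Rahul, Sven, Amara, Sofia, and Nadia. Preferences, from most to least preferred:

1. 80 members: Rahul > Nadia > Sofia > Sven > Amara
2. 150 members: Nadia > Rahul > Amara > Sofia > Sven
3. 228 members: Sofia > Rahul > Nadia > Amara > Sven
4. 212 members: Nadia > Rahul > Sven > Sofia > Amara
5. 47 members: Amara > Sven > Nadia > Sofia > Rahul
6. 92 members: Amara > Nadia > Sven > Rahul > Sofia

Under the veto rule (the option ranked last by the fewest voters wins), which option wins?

Last-place votes: Rahul 47, Sven 378, Amara 292, Sofia 92, Nadia 0.
Nadia is ranked last by the fewest voters, so Nadia wins.

Nadia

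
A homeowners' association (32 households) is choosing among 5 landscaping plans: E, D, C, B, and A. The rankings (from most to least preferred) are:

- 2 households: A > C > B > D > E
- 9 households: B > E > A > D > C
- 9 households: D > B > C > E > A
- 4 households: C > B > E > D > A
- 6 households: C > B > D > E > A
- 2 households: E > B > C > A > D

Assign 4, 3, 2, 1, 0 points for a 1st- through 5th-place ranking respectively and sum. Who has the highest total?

B

E: 2·0 + 9·3 + 9·1 + 4·2 + 6·1 + 2·4 = 58
D: 2·1 + 9·1 + 9·4 + 4·1 + 6·2 + 2·0 = 63
C: 2·3 + 9·0 + 9·2 + 4·4 + 6·4 + 2·2 = 68
B: 2·2 + 9·4 + 9·3 + 4·3 + 6·3 + 2·3 = 103
A: 2·4 + 9·2 + 9·0 + 4·0 + 6·0 + 2·1 = 28
B has the highest Borda score (103).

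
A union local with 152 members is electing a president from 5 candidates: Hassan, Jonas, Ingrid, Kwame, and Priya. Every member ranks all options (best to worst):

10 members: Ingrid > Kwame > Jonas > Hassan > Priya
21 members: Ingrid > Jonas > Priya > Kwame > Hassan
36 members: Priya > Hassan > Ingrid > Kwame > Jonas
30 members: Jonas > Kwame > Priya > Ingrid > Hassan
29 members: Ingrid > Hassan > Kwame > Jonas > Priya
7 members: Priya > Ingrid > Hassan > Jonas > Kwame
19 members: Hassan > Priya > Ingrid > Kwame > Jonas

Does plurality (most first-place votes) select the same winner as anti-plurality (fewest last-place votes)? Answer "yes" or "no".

Plurality — first-place votes: Hassan 19, Jonas 30, Ingrid 60, Kwame 0, Priya 43. Winner: Ingrid.
Anti-plurality — last-place votes: Hassan 51, Jonas 55, Ingrid 0, Kwame 7, Priya 39. Winner: Ingrid.
The two methods agree.

yes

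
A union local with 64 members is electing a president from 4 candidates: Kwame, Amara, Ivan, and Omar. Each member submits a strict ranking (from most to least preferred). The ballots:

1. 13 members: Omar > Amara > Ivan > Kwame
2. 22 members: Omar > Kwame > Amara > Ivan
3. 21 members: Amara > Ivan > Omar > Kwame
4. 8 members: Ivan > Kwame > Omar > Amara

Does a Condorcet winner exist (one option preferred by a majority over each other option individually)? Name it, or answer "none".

Omar

Omar vs Kwame: 56–8 for Omar.
Omar vs Amara: 43–21 for Omar.
Omar vs Ivan: 35–29 for Omar.
Omar beats every other option head-to-head.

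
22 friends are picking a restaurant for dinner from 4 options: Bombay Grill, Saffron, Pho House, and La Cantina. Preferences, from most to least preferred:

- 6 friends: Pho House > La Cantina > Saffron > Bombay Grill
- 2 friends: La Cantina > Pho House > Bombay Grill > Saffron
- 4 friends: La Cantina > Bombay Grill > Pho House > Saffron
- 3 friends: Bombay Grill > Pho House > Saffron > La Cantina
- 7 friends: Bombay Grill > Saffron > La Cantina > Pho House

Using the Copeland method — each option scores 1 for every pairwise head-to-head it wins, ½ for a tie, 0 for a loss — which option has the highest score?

Bombay Grill: beats Saffron and Pho House; loses to La Cantina → score 2.
Saffron: loses to Bombay Grill, Pho House, and La Cantina → score 0.
Pho House: beats Saffron; loses to Bombay Grill and La Cantina → score 1.
La Cantina: beats Bombay Grill, Saffron, and Pho House → score 3.
La Cantina has the best pairwise record.

La Cantina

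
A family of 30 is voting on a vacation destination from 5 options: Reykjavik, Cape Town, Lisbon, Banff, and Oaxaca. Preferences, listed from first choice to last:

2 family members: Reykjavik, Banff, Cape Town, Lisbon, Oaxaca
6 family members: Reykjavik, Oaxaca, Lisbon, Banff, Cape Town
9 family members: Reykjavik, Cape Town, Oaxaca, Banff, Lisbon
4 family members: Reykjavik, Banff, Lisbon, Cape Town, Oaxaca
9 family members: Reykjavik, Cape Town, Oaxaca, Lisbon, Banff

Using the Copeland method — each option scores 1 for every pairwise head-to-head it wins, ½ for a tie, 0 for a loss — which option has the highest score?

Reykjavik: beats Cape Town, Lisbon, Banff, and Oaxaca → score 4.
Cape Town: beats Lisbon, Banff, and Oaxaca; loses to Reykjavik → score 3.
Lisbon: ties Banff; loses to Reykjavik, Cape Town, and Oaxaca → score 0.5.
Banff: ties Lisbon; loses to Reykjavik, Cape Town, and Oaxaca → score 0.5.
Oaxaca: beats Lisbon and Banff; loses to Reykjavik and Cape Town → score 2.
Reykjavik has the best pairwise record.

Reykjavik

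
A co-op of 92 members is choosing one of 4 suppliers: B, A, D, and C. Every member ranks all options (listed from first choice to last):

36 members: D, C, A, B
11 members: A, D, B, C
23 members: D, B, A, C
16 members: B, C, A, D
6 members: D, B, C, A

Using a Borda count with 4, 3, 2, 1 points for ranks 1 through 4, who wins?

B: 36·1 + 11·2 + 23·3 + 16·4 + 6·3 = 209
A: 36·2 + 11·4 + 23·2 + 16·2 + 6·1 = 200
D: 36·4 + 11·3 + 23·4 + 16·1 + 6·4 = 309
C: 36·3 + 11·1 + 23·1 + 16·3 + 6·2 = 202
D has the highest Borda score (309).

D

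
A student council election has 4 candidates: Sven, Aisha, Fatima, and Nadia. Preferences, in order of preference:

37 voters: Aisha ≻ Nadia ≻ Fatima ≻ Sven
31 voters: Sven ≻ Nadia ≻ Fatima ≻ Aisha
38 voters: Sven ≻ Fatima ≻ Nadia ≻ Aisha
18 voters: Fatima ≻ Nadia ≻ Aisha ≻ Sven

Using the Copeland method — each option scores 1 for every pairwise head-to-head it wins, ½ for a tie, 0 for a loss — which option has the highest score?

Sven: beats Aisha, Fatima, and Nadia → score 3.
Aisha: loses to Sven, Fatima, and Nadia → score 0.
Fatima: beats Aisha; loses to Sven and Nadia → score 1.
Nadia: beats Aisha and Fatima; loses to Sven → score 2.
Sven has the best pairwise record.

Sven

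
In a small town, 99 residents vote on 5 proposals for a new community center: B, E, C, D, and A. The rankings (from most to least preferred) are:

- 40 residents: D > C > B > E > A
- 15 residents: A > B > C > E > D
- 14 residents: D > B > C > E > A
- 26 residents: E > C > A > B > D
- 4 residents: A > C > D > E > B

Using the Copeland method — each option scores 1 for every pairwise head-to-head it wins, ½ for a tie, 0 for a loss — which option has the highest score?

B: beats E and A; loses to C and D → score 2.
E: beats A; loses to B, C, and D → score 1.
C: beats B, E, and A; loses to D → score 3.
D: beats B, E, C, and A → score 4.
A: loses to B, E, C, and D → score 0.
D has the best pairwise record.

D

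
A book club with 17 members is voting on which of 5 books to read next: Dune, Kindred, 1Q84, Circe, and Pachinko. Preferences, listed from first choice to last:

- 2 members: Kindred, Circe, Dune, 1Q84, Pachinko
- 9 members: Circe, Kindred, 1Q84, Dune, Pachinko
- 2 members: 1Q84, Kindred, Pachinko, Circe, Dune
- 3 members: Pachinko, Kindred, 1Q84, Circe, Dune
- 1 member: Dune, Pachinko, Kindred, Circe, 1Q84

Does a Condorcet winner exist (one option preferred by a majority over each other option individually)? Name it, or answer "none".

Circe vs Dune: 16–1 for Circe.
Circe vs Kindred: 9–8 for Circe.
Circe vs 1Q84: 12–5 for Circe.
Circe vs Pachinko: 11–6 for Circe.
Circe beats every other option head-to-head.

Circe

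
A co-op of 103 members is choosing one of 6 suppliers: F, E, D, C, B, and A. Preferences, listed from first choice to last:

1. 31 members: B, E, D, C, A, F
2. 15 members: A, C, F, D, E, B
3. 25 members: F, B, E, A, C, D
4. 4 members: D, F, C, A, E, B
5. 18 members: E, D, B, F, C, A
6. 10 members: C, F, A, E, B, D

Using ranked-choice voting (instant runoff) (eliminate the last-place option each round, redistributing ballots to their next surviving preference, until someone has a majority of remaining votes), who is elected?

Round 1: F 25, E 18, D 4, C 10, B 31, A 15. Eliminate D.
Round 2: F 29, E 18, C 10, B 31, A 15. Eliminate C.
Round 3: F 39, E 18, B 31, A 15. Eliminate A.
Round 4: F 54, E 18, B 31. F has a majority.

F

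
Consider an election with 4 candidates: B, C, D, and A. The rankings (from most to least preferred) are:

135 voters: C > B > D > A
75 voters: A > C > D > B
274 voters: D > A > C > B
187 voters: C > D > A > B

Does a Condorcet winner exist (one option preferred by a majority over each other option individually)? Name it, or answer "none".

none

Checking pairwise contests:
C beats B 671–0.
A beats C 349–322.
C beats D 397–274.
D beats A 596–75.
Every option loses at least one head-to-head, so there is no Condorcet winner.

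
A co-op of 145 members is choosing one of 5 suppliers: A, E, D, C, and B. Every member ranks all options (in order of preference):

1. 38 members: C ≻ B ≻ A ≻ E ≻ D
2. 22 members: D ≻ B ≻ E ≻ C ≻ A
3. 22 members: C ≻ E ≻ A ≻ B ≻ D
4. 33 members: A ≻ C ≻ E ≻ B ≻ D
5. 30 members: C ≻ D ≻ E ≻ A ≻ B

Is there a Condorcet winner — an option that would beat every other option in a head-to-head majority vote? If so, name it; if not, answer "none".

C

C vs A: 112–33 for C.
C vs E: 123–22 for C.
C vs D: 123–22 for C.
C vs B: 123–22 for C.
C beats every other option head-to-head.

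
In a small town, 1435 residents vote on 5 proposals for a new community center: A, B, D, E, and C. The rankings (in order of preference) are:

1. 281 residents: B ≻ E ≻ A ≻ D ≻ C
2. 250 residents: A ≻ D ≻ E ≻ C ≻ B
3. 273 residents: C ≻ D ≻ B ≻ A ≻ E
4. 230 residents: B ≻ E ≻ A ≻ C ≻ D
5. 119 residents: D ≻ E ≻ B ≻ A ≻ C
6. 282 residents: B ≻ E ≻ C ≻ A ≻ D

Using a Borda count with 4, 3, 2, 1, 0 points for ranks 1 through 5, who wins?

B

A: 281·2 + 250·4 + 273·1 + 230·2 + 119·1 + 282·1 = 2696
B: 281·4 + 250·0 + 273·2 + 230·4 + 119·2 + 282·4 = 3956
D: 281·1 + 250·3 + 273·3 + 230·0 + 119·4 + 282·0 = 2326
E: 281·3 + 250·2 + 273·0 + 230·3 + 119·3 + 282·3 = 3236
C: 281·0 + 250·1 + 273·4 + 230·1 + 119·0 + 282·2 = 2136
B has the highest Borda score (3956).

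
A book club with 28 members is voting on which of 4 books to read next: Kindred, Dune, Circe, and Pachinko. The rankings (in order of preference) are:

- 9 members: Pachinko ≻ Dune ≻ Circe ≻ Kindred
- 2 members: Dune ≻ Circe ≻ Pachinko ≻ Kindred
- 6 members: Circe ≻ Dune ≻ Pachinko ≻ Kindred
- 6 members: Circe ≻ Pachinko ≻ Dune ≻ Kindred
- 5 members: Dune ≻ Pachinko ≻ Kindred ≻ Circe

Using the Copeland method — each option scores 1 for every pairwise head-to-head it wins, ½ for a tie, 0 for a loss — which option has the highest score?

Kindred: loses to Dune, Circe, and Pachinko → score 0.
Dune: beats Kindred and Circe; loses to Pachinko → score 2.
Circe: beats Kindred; ties Pachinko; loses to Dune → score 1.5.
Pachinko: beats Kindred and Dune; ties Circe → score 2.5.
Pachinko has the best pairwise record.

Pachinko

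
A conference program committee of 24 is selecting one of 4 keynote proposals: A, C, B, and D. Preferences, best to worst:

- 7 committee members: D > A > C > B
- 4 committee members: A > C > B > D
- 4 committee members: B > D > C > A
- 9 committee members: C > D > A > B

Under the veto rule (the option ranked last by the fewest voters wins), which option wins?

Last-place votes: A 4, C 0, B 16, D 4.
C is ranked last by the fewest voters, so C wins.

C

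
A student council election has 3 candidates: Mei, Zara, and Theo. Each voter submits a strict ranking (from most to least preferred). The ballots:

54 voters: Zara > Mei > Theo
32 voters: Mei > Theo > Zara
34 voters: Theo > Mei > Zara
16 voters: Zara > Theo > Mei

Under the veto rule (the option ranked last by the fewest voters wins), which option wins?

Mei

Last-place votes: Mei 16, Zara 66, Theo 54.
Mei is ranked last by the fewest voters, so Mei wins.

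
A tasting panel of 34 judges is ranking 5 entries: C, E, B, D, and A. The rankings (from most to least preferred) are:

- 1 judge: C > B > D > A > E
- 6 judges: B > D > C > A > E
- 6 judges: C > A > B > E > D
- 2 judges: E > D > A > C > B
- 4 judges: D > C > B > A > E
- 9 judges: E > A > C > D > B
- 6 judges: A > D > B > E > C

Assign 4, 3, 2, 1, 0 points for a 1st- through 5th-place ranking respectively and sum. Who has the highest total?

C: 1·4 + 6·2 + 6·4 + 2·1 + 4·3 + 9·2 + 6·0 = 72
E: 1·0 + 6·0 + 6·1 + 2·4 + 4·0 + 9·4 + 6·1 = 56
B: 1·3 + 6·4 + 6·2 + 2·0 + 4·2 + 9·0 + 6·2 = 59
D: 1·2 + 6·3 + 6·0 + 2·3 + 4·4 + 9·1 + 6·3 = 69
A: 1·1 + 6·1 + 6·3 + 2·2 + 4·1 + 9·3 + 6·4 = 84
A has the highest Borda score (84).

A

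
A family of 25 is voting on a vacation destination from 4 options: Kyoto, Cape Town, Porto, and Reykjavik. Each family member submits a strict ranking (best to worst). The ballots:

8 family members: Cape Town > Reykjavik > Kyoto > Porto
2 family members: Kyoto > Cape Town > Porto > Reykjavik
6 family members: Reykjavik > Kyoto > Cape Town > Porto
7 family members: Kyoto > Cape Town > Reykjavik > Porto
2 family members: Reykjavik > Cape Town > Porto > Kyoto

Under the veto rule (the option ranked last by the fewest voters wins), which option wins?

Last-place votes: Kyoto 2, Cape Town 0, Porto 21, Reykjavik 2.
Cape Town is ranked last by the fewest voters, so Cape Town wins.

Cape Town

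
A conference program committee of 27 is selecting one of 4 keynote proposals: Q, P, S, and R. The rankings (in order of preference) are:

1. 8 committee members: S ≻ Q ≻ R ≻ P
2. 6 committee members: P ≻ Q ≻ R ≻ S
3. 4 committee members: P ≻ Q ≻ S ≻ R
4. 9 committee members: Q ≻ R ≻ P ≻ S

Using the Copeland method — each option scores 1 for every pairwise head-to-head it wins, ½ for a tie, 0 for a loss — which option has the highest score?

Q

Q: beats P, S, and R → score 3.
P: beats S; loses to Q and R → score 1.
S: loses to Q, P, and R → score 0.
R: beats P and S; loses to Q → score 2.
Q has the best pairwise record.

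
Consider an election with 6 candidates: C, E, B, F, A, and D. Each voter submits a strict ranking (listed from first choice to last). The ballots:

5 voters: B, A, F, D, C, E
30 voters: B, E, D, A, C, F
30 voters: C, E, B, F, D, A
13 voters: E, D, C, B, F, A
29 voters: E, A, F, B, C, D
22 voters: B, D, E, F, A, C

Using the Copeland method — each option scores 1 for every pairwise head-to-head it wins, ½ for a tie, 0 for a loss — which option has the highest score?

E

C: beats F; loses to E, B, A, and D → score 1.
E: beats C, B, F, A, and D → score 5.
B: beats C, F, A, and D; loses to E → score 4.
F: beats A; loses to C, E, B, and D → score 1.
A: beats C; loses to E, B, F, and D → score 1.
D: beats C, F, and A; loses to E and B → score 3.
E has the best pairwise record.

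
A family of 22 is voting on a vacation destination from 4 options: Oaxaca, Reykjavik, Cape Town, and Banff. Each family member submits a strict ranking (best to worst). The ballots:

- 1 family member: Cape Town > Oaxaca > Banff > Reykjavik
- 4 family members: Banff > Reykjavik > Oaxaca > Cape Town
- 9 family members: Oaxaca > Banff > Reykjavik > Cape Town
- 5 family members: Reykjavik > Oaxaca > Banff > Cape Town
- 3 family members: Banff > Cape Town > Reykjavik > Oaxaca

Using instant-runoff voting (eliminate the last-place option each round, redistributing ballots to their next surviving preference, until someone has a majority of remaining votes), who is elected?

Oaxaca

Round 1: Oaxaca 9, Reykjavik 5, Cape Town 1, Banff 7. Eliminate Cape Town.
Round 2: Oaxaca 10, Reykjavik 5, Banff 7. Eliminate Reykjavik.
Round 3: Oaxaca 15, Banff 7. Oaxaca has a majority.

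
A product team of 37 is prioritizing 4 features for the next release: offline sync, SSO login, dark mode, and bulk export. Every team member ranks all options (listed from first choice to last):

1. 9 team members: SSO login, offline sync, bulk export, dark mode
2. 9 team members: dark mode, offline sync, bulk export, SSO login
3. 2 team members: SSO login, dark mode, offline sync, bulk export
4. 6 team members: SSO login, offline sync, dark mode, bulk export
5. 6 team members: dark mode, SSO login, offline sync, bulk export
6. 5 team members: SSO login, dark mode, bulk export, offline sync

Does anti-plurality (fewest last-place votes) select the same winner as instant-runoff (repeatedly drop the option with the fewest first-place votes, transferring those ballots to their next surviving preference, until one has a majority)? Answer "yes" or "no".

no

Anti-plurality — last-place votes: offline sync 5, SSO login 9, dark mode 9, bulk export 14. Winner: offline sync.
Instant-runoff — R1 offline sync 0, SSO login 22, dark mode 15, bulk export 0 (SSO login winner). Winner: SSO login.
The two methods disagree.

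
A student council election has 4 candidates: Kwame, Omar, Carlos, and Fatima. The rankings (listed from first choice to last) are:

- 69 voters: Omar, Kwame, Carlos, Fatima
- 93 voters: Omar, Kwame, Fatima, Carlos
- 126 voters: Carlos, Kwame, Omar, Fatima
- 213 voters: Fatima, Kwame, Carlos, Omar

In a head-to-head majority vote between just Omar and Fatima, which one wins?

Omar

Voters preferring Omar to Fatima: 288; preferring Fatima to Omar: 213.
Omar wins the head-to-head.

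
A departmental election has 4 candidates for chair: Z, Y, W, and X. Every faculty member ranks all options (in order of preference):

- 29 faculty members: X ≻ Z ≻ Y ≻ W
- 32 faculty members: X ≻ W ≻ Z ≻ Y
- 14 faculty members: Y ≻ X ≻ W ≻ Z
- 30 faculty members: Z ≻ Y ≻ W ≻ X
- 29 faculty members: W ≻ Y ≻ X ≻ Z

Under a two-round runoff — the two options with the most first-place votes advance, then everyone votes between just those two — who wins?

Round 1 first-place votes: Z 30, Y 14, W 29, X 61.
X and Z advance.
Runoff: X is preferred to Z by 104 voters; Z by 30.
X wins the runoff.

X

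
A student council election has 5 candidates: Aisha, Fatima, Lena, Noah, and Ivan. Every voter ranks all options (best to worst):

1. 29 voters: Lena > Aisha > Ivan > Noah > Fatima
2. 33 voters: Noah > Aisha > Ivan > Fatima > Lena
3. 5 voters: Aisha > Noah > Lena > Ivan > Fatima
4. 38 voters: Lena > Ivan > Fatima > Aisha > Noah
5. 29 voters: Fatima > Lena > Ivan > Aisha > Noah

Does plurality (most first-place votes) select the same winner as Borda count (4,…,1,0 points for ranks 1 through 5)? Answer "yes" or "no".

yes

Plurality — first-place votes: Aisha 5, Fatima 29, Lena 67, Noah 33, Ivan 0. Winner: Lena.
Borda — scores: Aisha 273, Fatima 225, Lena 365, Noah 176, Ivan 301. Winner: Lena.
The two methods agree.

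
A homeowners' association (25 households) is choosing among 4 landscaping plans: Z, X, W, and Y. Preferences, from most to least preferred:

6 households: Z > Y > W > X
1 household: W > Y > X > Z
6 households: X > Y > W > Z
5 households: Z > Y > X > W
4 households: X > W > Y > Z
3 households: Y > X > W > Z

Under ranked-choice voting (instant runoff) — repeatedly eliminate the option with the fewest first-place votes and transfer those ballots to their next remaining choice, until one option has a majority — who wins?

Round 1: Z 11, X 10, W 1, Y 3. Eliminate W.
Round 2: Z 11, X 10, Y 4. Eliminate Y.
Round 3: Z 11, X 14. X has a majority.

X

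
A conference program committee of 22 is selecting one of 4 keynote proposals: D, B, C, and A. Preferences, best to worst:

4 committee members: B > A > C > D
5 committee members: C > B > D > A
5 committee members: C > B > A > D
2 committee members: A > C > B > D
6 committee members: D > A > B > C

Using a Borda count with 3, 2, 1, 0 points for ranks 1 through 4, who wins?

D: 4·0 + 5·1 + 5·0 + 2·0 + 6·3 = 23
B: 4·3 + 5·2 + 5·2 + 2·1 + 6·1 = 40
C: 4·1 + 5·3 + 5·3 + 2·2 + 6·0 = 38
A: 4·2 + 5·0 + 5·1 + 2·3 + 6·2 = 31
B has the highest Borda score (40).

B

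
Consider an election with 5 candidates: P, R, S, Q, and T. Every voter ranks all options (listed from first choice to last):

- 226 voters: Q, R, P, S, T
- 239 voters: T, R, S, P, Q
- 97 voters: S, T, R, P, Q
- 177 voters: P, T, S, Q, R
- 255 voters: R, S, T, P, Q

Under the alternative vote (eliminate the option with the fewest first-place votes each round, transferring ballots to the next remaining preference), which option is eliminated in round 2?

Round 1: P 177, R 255, S 97, Q 226, T 239. Eliminate S.
Round 2: P 177, R 255, Q 226, T 336. Eliminate P.

P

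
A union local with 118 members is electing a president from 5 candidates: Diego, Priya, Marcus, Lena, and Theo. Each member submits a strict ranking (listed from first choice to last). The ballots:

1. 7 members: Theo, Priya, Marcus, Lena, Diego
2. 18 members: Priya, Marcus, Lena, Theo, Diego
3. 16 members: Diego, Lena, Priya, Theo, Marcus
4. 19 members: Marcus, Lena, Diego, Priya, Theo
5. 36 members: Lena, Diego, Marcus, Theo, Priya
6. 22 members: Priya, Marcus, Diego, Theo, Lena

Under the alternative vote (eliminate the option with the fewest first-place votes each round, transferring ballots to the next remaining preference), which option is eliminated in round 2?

Diego

Round 1: Diego 16, Priya 40, Marcus 19, Lena 36, Theo 7. Eliminate Theo.
Round 2: Diego 16, Priya 47, Marcus 19, Lena 36. Eliminate Diego.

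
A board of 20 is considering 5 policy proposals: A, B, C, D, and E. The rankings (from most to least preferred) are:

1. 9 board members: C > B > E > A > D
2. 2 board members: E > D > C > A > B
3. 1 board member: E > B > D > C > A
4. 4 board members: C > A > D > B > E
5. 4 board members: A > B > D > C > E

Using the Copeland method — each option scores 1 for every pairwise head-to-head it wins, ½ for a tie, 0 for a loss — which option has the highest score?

C

A: beats D; ties B; loses to C and E → score 1.5.
B: beats D and E; ties A; loses to C → score 2.5.
C: beats A, B, D, and E → score 4.
D: loses to A, B, C, and E → score 0.
E: beats A and D; loses to B and C → score 2.
C has the best pairwise record.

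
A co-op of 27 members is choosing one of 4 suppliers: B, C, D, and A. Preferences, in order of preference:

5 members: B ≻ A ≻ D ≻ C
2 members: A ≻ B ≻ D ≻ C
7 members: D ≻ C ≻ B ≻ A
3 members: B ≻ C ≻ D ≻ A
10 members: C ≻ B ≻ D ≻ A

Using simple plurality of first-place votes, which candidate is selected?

First-place votes: B 8, C 10, D 7, A 2.
C has the most first-place votes.

C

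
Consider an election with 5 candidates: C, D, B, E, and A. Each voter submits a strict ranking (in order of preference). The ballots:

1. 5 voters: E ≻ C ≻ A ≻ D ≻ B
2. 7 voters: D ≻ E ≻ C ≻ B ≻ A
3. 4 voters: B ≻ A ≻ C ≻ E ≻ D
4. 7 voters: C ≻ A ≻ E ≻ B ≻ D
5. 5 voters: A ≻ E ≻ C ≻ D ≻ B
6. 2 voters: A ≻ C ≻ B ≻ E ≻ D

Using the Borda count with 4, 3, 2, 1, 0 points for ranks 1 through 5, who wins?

C: 5·3 + 7·2 + 4·2 + 7·4 + 5·2 + 2·3 = 81
D: 5·1 + 7·4 + 4·0 + 7·0 + 5·1 + 2·0 = 38
B: 5·0 + 7·1 + 4·4 + 7·1 + 5·0 + 2·2 = 34
E: 5·4 + 7·3 + 4·1 + 7·2 + 5·3 + 2·1 = 76
A: 5·2 + 7·0 + 4·3 + 7·3 + 5·4 + 2·4 = 71
C has the highest Borda score (81).

C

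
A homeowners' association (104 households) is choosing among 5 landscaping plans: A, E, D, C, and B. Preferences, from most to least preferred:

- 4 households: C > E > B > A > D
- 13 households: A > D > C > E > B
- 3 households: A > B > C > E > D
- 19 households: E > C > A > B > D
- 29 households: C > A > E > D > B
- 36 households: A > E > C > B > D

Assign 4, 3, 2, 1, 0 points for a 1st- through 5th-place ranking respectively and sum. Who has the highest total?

A

A: 4·1 + 13·4 + 3·4 + 19·2 + 29·3 + 36·4 = 337
E: 4·3 + 13·1 + 3·1 + 19·4 + 29·2 + 36·3 = 270
D: 4·0 + 13·3 + 3·0 + 19·0 + 29·1 + 36·0 = 68
C: 4·4 + 13·2 + 3·2 + 19·3 + 29·4 + 36·2 = 293
B: 4·2 + 13·0 + 3·3 + 19·1 + 29·0 + 36·1 = 72
A has the highest Borda score (337).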